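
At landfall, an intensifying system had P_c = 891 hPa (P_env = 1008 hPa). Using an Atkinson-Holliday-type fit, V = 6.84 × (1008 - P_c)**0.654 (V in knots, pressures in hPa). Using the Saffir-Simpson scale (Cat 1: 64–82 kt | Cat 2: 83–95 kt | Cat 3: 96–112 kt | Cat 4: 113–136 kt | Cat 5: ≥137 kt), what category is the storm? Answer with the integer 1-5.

5

ΔP = 1008 − 891 = 117 hPa.
V ≈ 6.84 × 117^0.654 = 6.84 × 22.52 ≈ 154 kt.
154 kt falls in the Category 5 band.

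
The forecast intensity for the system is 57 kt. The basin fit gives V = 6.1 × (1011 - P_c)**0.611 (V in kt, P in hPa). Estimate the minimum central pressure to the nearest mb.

972 mb

ΔP = (V / 6.1)^(1/0.611) = (57/6.1)^1.637.
57/6.1 = 9.344; 9.344^1.637 ≈ 38.77 mb.
P_c = 1011 − 38.77 = 972.23 ≈ 972 mb.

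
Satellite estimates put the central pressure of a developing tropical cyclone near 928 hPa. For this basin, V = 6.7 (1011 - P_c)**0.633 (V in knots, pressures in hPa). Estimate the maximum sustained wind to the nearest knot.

110 kt

ΔP = 1011 − 928 = 83 hPa.
83^0.633 ≈ 16.397.
V ≈ 6.7 × 16.397 ≈ 109.9 kt.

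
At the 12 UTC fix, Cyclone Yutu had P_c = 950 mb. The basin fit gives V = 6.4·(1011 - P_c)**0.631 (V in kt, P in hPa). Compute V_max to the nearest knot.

86 kt

ΔP = 1011 − 950 = 61 mb.
61^0.631 ≈ 13.383.
V ≈ 6.4 × 13.383 ≈ 85.6 kt.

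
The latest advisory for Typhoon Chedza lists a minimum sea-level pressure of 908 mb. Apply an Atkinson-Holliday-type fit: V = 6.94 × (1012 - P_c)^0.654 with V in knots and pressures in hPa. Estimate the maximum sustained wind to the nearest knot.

ΔP = 1012 − 908 = 104 mb.
104^0.654 ≈ 20.852.
V ≈ 6.94 × 20.852 ≈ 144.7 kt.

145 kt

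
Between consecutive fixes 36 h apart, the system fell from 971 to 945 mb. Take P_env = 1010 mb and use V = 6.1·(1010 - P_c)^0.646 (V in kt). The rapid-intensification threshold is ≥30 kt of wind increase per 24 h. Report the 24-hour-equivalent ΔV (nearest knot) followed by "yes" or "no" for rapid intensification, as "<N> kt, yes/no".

17 kt, no

V₁: ΔP = 39, V ≈ 6.1 × 39^0.646 ≈ 65.04 kt.
V₂: ΔP = 65, V ≈ 6.1 × 65^0.646 ≈ 90.46 kt.
ΔV over 36 h = 25.42 kt → 24 h equivalent = 25.42 × 24/36 ≈ 16.95 kt.
17 kt < 30 kt ⇒ not rapid intensification.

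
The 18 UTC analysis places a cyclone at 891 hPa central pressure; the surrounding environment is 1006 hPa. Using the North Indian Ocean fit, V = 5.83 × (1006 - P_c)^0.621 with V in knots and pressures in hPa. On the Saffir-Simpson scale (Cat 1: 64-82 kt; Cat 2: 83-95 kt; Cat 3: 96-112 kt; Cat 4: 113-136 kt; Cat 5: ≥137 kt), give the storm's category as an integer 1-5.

3

ΔP = 1006 − 891 = 115 hPa.
V ≈ 5.83 × 115^0.621 = 5.83 × 19.04 ≈ 111 kt.
111 kt falls in the Category 3 band.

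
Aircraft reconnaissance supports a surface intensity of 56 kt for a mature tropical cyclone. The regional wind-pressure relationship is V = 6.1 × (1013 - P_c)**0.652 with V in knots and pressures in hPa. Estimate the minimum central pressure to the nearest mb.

ΔP = (V / 6.1)^(1/0.652) = (56/6.1)^1.534.
56/6.1 = 9.180; 9.180^1.534 ≈ 29.98 mb.
P_c = 1013 − 29.98 = 983.02 ≈ 983 mb.

983 mb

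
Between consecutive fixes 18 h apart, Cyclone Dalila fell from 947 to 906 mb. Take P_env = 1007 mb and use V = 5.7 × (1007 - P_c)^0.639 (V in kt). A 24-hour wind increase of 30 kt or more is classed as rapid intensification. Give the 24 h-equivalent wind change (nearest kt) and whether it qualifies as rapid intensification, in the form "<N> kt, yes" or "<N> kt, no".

V₁: ΔP = 60, V ≈ 5.7 × 60^0.639 ≈ 78.00 kt.
V₂: ΔP = 101, V ≈ 5.7 × 101^0.639 ≈ 108.80 kt.
ΔV over 18 h = 30.80 kt → 24 h equivalent = 30.80 × 24/18 ≈ 41.07 kt.
41 kt ≥ 30 kt ⇒ rapid intensification.

41 kt, yes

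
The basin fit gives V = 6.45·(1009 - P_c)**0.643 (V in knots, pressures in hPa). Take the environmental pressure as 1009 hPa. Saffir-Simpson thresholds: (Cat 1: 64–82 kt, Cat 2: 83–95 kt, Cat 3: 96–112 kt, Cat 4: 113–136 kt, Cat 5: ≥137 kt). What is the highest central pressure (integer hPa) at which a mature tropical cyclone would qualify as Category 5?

893 hPa

Category 5 begins at V = 137 kt.
Required ΔP = (137/6.45)^(1/0.643) = 21.240^1.555 ≈ 115.88 hPa.
P_c ≤ 1009 − 115.88 = 893.12, so the highest integer P_c is 893 hPa.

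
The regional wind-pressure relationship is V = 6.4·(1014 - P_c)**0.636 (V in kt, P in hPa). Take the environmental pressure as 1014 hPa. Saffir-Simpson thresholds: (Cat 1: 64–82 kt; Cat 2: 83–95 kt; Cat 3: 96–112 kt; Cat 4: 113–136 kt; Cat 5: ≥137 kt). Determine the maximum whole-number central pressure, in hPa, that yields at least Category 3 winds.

Category 3 begins at V = 96 kt.
Required ΔP = (96/6.4)^(1/0.636) = 15.000^1.572 ≈ 70.66 hPa.
P_c ≤ 1014 − 70.66 = 943.34, so the highest integer P_c is 943 hPa.

943 hPa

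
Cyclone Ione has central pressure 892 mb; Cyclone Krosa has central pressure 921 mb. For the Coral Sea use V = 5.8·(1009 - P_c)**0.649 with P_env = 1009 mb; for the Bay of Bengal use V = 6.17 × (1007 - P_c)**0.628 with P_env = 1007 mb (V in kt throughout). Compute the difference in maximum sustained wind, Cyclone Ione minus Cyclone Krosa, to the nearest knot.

26 kt

Cyclone Ione: ΔP = 117; V ≈ 5.8 × 117^0.649 ≈ 127.55 kt.
Cyclone Krosa: ΔP = 86; V ≈ 6.17 × 86^0.628 ≈ 101.19 kt.
Difference ≈ 127.55 − 101.19 = 26.36 → 26 kt.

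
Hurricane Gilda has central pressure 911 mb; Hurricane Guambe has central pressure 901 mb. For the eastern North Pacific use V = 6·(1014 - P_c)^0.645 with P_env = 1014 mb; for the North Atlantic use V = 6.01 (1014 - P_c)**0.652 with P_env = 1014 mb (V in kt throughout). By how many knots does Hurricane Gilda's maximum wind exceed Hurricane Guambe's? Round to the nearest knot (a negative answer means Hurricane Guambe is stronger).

-12 kt

Hurricane Gilda: ΔP = 103; V ≈ 6 × 103^0.645 ≈ 119.24 kt.
Hurricane Guambe: ΔP = 113; V ≈ 6.01 × 113^0.652 ≈ 131.06 kt.
Difference ≈ 119.24 − 131.06 = -11.82 → -12 kt.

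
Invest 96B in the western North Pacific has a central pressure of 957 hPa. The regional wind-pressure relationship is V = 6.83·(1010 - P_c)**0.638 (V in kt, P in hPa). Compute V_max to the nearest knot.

ΔP = 1010 − 957 = 53 hPa.
53^0.638 ≈ 12.592.
V ≈ 6.83 × 12.592 ≈ 86.0 kt.

86 kt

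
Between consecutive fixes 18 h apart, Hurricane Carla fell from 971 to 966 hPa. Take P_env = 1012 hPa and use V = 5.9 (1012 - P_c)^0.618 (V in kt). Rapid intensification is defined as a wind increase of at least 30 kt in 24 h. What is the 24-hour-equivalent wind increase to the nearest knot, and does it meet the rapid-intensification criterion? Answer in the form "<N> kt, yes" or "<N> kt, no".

6 kt, no

V₁: ΔP = 41, V ≈ 5.9 × 41^0.618 ≈ 58.55 kt.
V₂: ΔP = 46, V ≈ 5.9 × 46^0.618 ≈ 62.87 kt.
ΔV over 18 h = 4.32 kt → 24 h equivalent = 4.32 × 24/18 ≈ 5.76 kt.
6 kt < 30 kt ⇒ not rapid intensification.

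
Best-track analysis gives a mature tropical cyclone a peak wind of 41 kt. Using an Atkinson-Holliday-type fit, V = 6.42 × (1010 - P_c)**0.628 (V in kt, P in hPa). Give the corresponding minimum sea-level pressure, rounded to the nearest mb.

991 mb

ΔP = (V / 6.42)^(1/0.628) = (41/6.42)^1.592.
41/6.42 = 6.386; 6.386^1.592 ≈ 19.15 mb.
P_c = 1010 − 19.15 = 990.85 ≈ 991 mb.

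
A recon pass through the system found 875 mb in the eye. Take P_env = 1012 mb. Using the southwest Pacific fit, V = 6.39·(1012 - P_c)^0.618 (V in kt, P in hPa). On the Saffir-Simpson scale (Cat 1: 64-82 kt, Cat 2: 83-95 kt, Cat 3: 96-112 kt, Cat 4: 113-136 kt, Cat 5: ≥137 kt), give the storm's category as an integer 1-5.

ΔP = 1012 − 875 = 137 mb.
V ≈ 6.39 × 137^0.618 = 6.39 × 20.92 ≈ 134 kt.
134 kt falls in the Category 4 band.

4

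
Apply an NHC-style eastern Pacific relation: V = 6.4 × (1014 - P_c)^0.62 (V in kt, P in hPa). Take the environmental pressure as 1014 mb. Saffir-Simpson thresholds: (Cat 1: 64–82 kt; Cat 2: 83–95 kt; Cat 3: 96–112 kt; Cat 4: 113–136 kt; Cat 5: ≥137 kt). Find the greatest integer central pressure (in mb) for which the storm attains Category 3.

Category 3 begins at V = 96 kt.
Required ΔP = (96/6.4)^(1/0.62) = 15.000^1.613 ≈ 78.87 mb.
P_c ≤ 1014 − 78.87 = 935.13, so the highest integer P_c is 935 mb.

935 mb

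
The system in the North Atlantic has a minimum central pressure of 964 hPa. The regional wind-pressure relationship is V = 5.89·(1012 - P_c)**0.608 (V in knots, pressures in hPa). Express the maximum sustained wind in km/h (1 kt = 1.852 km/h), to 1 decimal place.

114.8 km/h

ΔP = 1012 − 964 = 48 hPa.
V ≈ 5.89 × 48^0.608 = 5.89 × 10.524 ≈ 61.988 kt.
61.988 × 1.852 ≈ 114.80 km/h → 114.8 km/h.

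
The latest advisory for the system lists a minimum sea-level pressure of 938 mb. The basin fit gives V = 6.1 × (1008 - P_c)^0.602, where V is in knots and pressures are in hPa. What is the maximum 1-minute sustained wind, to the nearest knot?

ΔP = 1008 − 938 = 70 mb.
70^0.602 ≈ 12.905.
V ≈ 6.1 × 12.905 ≈ 78.7 kt.

79 kt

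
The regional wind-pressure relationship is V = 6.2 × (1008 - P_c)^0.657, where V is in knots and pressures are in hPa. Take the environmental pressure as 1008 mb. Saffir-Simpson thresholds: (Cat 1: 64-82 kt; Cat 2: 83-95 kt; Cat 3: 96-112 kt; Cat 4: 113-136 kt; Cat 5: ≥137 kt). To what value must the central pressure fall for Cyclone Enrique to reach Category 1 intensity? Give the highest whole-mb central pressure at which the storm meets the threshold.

973 mb

Category 1 begins at V = 64 kt.
Required ΔP = (64/6.2)^(1/0.657) = 10.323^1.522 ≈ 34.92 mb.
P_c ≤ 1008 − 34.92 = 973.08, so the highest integer P_c is 973 mb.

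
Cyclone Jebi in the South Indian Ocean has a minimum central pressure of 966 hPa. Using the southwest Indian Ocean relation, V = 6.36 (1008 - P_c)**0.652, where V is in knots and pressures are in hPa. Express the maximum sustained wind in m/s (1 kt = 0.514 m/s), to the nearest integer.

37 m/s

ΔP = 1008 − 966 = 42 hPa.
V ≈ 6.36 × 42^0.652 = 6.36 × 11.438 ≈ 72.747 kt.
72.747 × 0.514 ≈ 37.39 m/s → 37 m/s.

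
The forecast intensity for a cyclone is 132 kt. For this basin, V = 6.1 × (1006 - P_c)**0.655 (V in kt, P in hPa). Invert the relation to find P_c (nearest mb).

897 mb

ΔP = (V / 6.1)^(1/0.655) = (132/6.1)^1.527.
132/6.1 = 21.639; 21.639^1.527 ≈ 109.28 mb.
P_c = 1006 − 109.28 = 896.72 ≈ 897 mb.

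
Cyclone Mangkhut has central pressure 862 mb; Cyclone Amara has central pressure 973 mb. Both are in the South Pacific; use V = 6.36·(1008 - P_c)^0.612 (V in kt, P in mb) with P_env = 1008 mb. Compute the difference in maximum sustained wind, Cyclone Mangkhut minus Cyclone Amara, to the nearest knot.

78 kt

Cyclone Mangkhut: ΔP = 146; V ≈ 6.36 × 146^0.612 ≈ 134.29 kt.
Cyclone Amara: ΔP = 35; V ≈ 6.36 × 35^0.612 ≈ 56.03 kt.
Difference ≈ 134.29 − 56.03 = 78.26 → 78 kt.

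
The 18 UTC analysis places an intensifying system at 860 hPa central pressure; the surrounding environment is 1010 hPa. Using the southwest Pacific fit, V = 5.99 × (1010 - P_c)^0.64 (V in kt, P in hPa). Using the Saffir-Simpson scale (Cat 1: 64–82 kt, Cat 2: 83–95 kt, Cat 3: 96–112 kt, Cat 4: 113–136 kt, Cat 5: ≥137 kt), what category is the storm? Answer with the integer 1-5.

ΔP = 1010 − 860 = 150 hPa.
V ≈ 5.99 × 150^0.64 = 5.99 × 24.70 ≈ 148 kt.
148 kt falls in the Category 5 band.

5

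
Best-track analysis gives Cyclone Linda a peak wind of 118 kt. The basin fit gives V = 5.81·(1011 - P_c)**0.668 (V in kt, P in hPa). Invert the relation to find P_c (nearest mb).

920 mb

ΔP = (V / 5.81)^(1/0.668) = (118/5.81)^1.497.
118/5.81 = 20.310; 20.310^1.497 ≈ 90.71 mb.
P_c = 1011 − 90.71 = 920.29 ≈ 920 mb.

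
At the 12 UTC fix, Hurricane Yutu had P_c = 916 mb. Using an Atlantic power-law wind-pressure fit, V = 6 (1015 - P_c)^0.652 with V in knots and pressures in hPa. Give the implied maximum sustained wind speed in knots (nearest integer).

ΔP = 1015 − 916 = 99 mb.
99^0.652 ≈ 20.006.
V ≈ 6 × 20.006 ≈ 120.0 kt.

120 kt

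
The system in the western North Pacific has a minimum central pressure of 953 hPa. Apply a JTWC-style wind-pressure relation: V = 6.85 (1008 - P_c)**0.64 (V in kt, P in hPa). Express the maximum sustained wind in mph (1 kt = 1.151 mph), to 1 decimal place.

ΔP = 1008 − 953 = 55 hPa.
V ≈ 6.85 × 55^0.64 = 6.85 × 12.997 ≈ 89.027 kt.
89.027 × 1.151 ≈ 102.47 mph → 102.5 mph.

102.5 mph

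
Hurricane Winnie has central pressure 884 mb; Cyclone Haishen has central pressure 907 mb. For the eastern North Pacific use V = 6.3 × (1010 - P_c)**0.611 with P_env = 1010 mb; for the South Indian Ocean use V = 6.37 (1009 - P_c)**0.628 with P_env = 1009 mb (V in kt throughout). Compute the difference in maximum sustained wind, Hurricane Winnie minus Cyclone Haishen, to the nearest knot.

Hurricane Winnie: ΔP = 126; V ≈ 6.3 × 126^0.611 ≈ 120.97 kt.
Cyclone Haishen: ΔP = 102; V ≈ 6.37 × 102^0.628 ≈ 116.29 kt.
Difference ≈ 120.97 − 116.29 = 4.68 → 5 kt.

5 kt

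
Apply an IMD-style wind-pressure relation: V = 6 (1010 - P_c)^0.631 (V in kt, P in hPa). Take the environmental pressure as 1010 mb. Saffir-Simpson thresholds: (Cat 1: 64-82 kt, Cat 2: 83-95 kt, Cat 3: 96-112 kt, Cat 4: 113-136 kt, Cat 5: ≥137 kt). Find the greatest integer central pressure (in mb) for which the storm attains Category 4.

Category 4 begins at V = 113 kt.
Required ΔP = (113/6)^(1/0.631) = 18.833^1.585 ≈ 104.83 mb.
P_c ≤ 1010 − 104.83 = 905.17, so the highest integer P_c is 905 mb.

905 mb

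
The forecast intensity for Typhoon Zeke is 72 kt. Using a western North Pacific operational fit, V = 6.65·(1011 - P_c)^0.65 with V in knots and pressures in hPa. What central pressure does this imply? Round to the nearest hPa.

ΔP = (V / 6.65)^(1/0.65) = (72/6.65)^1.538.
72/6.65 = 10.827; 10.827^1.538 ≈ 39.04 hPa.
P_c = 1011 − 39.04 = 971.96 ≈ 972 hPa.

972 hPa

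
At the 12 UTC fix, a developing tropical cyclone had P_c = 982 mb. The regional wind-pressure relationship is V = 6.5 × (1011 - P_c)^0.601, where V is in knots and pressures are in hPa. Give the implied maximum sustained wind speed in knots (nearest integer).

49 kt

ΔP = 1011 − 982 = 29 mb.
29^0.601 ≈ 7.567.
V ≈ 6.5 × 7.567 ≈ 49.2 kt.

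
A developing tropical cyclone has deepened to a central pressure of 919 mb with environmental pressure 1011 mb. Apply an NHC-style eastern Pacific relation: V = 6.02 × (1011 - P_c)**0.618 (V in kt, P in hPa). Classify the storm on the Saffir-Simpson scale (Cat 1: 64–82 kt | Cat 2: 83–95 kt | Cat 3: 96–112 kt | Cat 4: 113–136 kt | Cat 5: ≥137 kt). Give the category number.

3

ΔP = 1011 − 919 = 92 mb.
V ≈ 6.02 × 92^0.618 = 6.02 × 16.35 ≈ 98 kt.
98 kt falls in the Category 3 band.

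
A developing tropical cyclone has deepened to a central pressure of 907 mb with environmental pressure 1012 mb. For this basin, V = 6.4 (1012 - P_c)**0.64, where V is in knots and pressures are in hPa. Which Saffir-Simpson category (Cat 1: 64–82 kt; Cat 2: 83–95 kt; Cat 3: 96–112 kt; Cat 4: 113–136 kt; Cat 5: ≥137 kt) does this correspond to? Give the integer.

ΔP = 1012 − 907 = 105 mb.
V ≈ 6.4 × 105^0.64 = 6.4 × 19.66 ≈ 126 kt.
126 kt falls in the Category 4 band.

4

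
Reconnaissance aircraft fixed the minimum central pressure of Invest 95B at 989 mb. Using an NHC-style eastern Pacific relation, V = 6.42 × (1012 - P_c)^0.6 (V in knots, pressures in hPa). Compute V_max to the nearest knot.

ΔP = 1012 − 989 = 23 mb.
23^0.6 ≈ 6.562.
V ≈ 6.42 × 6.562 ≈ 42.1 kt.

42 kt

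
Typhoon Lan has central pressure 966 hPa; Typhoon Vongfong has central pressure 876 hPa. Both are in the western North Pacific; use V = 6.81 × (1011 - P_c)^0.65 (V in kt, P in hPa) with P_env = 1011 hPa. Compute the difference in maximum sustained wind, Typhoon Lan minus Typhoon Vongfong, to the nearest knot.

-84 kt

Typhoon Lan: ΔP = 45; V ≈ 6.81 × 45^0.65 ≈ 80.86 kt.
Typhoon Vongfong: ΔP = 135; V ≈ 6.81 × 135^0.65 ≈ 165.14 kt.
Difference ≈ 80.86 − 165.14 = -84.28 → -84 kt.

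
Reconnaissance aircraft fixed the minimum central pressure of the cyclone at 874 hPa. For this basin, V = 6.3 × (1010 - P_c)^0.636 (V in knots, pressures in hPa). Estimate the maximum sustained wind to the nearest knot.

143 kt

ΔP = 1010 − 874 = 136 hPa.
136^0.636 ≈ 22.747.
V ≈ 6.3 × 22.747 ≈ 143.3 kt.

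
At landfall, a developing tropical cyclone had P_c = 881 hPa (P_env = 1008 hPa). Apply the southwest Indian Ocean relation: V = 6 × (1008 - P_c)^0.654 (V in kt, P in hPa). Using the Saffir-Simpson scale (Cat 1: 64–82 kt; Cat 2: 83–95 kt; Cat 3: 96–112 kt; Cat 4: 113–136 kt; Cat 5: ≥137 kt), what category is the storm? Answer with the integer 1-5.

5

ΔP = 1008 − 881 = 127 hPa.
V ≈ 6 × 127^0.654 = 6 × 23.76 ≈ 143 kt.
143 kt falls in the Category 5 band.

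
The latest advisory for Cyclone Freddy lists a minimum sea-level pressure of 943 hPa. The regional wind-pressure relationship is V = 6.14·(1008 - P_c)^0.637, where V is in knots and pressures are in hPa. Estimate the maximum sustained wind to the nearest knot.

ΔP = 1008 − 943 = 65 hPa.
65^0.637 ≈ 14.283.
V ≈ 6.14 × 14.283 ≈ 87.7 kt.

88 kt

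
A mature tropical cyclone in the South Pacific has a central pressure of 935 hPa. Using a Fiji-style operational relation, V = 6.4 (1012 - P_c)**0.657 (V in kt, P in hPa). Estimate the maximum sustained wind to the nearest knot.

ΔP = 1012 − 935 = 77 hPa.
77^0.657 ≈ 17.355.
V ≈ 6.4 × 17.355 ≈ 111.1 kt.

111 kt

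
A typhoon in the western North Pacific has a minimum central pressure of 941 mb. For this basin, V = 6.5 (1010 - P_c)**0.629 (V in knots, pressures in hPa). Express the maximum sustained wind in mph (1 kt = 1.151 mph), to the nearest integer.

107 mph

ΔP = 1010 − 941 = 69 mb.
V ≈ 6.5 × 69^0.629 = 6.5 × 14.343 ≈ 93.229 kt.
93.229 × 1.151 ≈ 107.31 mph → 107 mph.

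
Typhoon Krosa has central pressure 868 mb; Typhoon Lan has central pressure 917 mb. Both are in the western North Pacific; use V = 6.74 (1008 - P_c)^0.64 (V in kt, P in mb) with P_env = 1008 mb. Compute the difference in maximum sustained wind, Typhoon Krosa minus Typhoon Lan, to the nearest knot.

Typhoon Krosa: ΔP = 140; V ≈ 6.74 × 140^0.64 ≈ 159.29 kt.
Typhoon Lan: ΔP = 91; V ≈ 6.74 × 91^0.64 ≈ 120.91 kt.
Difference ≈ 159.29 − 120.91 = 38.38 → 38 kt.

38 kt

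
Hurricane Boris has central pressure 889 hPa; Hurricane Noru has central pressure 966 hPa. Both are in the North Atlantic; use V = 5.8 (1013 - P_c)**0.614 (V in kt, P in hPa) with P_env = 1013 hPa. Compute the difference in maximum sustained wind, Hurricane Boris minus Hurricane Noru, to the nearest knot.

50 kt

Hurricane Boris: ΔP = 124; V ≈ 5.8 × 124^0.614 ≈ 111.89 kt.
Hurricane Noru: ΔP = 47; V ≈ 5.8 × 47^0.614 ≈ 61.67 kt.
Difference ≈ 111.89 − 61.67 = 50.22 → 50 kt.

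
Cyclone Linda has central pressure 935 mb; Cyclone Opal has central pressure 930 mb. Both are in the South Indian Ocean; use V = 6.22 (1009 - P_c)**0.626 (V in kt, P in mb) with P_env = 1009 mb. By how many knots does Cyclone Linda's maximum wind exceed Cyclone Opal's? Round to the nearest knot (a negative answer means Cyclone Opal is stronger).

Cyclone Linda: ΔP = 74; V ≈ 6.22 × 74^0.626 ≈ 92.03 kt.
Cyclone Opal: ΔP = 79; V ≈ 6.22 × 79^0.626 ≈ 95.87 kt.
Difference ≈ 92.03 − 95.87 = -3.84 → -4 kt.

-4 kt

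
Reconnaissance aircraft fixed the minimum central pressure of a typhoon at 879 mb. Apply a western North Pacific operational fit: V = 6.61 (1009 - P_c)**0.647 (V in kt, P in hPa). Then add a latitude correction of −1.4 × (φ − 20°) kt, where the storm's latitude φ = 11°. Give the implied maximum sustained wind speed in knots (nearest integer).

167 kt

ΔP = 1009 − 879 = 130 mb.
130^0.647 ≈ 23.320.
V ≈ 6.61 × 23.320 ≈ 154.1 kt.
Latitude correction: −1.4 × (11 − 20) = 12.6 kt.
Corrected V ≈ 166.7 kt → 167 kt.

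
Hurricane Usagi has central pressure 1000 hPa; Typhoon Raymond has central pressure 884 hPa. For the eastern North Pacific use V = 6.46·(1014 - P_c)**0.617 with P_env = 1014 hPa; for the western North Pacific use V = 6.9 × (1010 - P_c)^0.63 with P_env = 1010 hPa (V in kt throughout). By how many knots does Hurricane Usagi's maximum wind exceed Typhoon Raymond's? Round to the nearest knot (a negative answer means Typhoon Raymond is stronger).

Hurricane Usagi: ΔP = 14; V ≈ 6.46 × 14^0.617 ≈ 32.91 kt.
Typhoon Raymond: ΔP = 126; V ≈ 6.9 × 126^0.63 ≈ 145.24 kt.
Difference ≈ 32.91 − 145.24 = -112.33 → -112 kt.

-112 kt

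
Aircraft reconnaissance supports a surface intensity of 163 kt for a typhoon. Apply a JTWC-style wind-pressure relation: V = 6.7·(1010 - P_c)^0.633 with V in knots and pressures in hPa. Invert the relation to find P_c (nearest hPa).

ΔP = (V / 6.7)^(1/0.633) = (163/6.7)^1.580.
163/6.7 = 24.328; 24.328^1.580 ≈ 154.79 hPa.
P_c = 1010 − 154.79 = 855.21 ≈ 855 hPa.

855 hPa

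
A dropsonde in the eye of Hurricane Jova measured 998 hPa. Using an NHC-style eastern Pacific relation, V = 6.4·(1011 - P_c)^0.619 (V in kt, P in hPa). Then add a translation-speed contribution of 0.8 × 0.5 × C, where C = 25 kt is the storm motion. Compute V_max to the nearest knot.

41 kt

ΔP = 1011 − 998 = 13 hPa.
13^0.619 ≈ 4.893.
V ≈ 6.4 × 4.893 ≈ 31.3 kt.
Translation term: 0.8 × 0.5 × 25 = 10 kt.
Corrected V ≈ 41.3 kt → 41 kt.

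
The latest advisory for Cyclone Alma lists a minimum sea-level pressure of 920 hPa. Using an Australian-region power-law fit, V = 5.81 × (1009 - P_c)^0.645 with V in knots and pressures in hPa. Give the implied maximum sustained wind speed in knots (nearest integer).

105 kt

ΔP = 1009 − 920 = 89 hPa.
89^0.645 ≈ 18.087.
V ≈ 5.81 × 18.087 ≈ 105.1 kt.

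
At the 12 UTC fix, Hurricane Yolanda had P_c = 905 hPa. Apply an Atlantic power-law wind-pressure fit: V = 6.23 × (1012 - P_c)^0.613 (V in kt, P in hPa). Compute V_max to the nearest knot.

ΔP = 1012 − 905 = 107 hPa.
107^0.613 ≈ 17.539.
V ≈ 6.23 × 17.539 ≈ 109.3 kt.

109 kt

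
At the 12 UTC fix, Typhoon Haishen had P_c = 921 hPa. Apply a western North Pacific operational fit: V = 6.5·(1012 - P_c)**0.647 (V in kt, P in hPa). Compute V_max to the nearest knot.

120 kt

ΔP = 1012 − 921 = 91 hPa.
91^0.647 ≈ 18.514.
V ≈ 6.5 × 18.514 ≈ 120.3 kt.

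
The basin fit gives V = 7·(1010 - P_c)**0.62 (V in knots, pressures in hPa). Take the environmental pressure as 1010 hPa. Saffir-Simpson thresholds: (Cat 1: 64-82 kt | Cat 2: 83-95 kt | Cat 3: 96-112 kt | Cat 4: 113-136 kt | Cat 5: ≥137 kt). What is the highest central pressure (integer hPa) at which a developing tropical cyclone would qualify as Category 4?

921 hPa

Category 4 begins at V = 113 kt.
Required ΔP = (113/7)^(1/0.62) = 16.143^1.613 ≈ 88.79 hPa.
P_c ≤ 1010 − 88.79 = 921.21, so the highest integer P_c is 921 hPa.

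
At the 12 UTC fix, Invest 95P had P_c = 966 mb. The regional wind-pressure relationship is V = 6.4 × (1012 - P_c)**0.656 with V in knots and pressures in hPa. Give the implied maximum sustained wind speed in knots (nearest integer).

79 kt

ΔP = 1012 − 966 = 46 mb.
46^0.656 ≈ 12.324.
V ≈ 6.4 × 12.324 ≈ 78.9 kt.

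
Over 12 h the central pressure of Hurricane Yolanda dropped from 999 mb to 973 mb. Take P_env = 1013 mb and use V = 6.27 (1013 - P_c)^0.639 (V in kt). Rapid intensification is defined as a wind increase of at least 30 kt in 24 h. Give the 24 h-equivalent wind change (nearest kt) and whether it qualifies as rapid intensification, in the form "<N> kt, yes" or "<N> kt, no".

V₁: ΔP = 14, V ≈ 6.27 × 14^0.639 ≈ 33.86 kt.
V₂: ΔP = 40, V ≈ 6.27 × 40^0.639 ≈ 66.22 kt.
ΔV over 12 h = 32.36 kt → 24 h equivalent = 32.36 × 24/12 ≈ 64.72 kt.
65 kt ≥ 30 kt ⇒ rapid intensification.

65 kt, yes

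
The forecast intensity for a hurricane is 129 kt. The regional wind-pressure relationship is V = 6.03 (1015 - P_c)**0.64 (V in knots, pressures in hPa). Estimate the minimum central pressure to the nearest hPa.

ΔP = (V / 6.03)^(1/0.64) = (129/6.03)^1.562.
129/6.03 = 21.393; 21.393^1.562 ≈ 119.83 hPa.
P_c = 1015 − 119.83 = 895.17 ≈ 895 hPa.

895 hPa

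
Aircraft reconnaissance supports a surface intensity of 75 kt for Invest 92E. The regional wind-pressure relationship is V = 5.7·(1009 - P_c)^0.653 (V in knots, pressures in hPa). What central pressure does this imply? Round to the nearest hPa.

ΔP = (V / 5.7)^(1/0.653) = (75/5.7)^1.531.
75/5.7 = 13.158; 13.158^1.531 ≈ 51.75 hPa.
P_c = 1009 − 51.75 = 957.25 ≈ 957 hPa.

957 hPa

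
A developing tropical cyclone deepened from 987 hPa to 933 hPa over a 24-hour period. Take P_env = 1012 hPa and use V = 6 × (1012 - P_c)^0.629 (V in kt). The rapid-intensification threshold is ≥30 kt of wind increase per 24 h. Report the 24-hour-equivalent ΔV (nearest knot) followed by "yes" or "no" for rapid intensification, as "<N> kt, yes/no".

48 kt, yes

V₁: ΔP = 25, V ≈ 6 × 25^0.629 ≈ 45.44 kt.
V₂: ΔP = 79, V ≈ 6 × 79^0.629 ≈ 93.70 kt.
ΔV over 24 h = 48.26 kt → 24 h equivalent = 48.26 × 24/24 ≈ 48.26 kt.
48 kt ≥ 30 kt ⇒ rapid intensification.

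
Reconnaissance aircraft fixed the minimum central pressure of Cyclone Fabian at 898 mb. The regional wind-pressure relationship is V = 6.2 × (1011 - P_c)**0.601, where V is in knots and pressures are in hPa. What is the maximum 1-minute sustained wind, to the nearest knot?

106 kt

ΔP = 1011 − 898 = 113 mb.
113^0.601 ≈ 17.136.
V ≈ 6.2 × 17.136 ≈ 106.2 kt.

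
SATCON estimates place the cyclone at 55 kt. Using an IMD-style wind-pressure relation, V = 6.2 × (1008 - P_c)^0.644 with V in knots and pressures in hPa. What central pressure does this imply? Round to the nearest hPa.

978 hPa

ΔP = (V / 6.2)^(1/0.644) = (55/6.2)^1.553.
55/6.2 = 8.871; 8.871^1.553 ≈ 29.65 hPa.
P_c = 1008 − 29.65 = 978.35 ≈ 978 hPa.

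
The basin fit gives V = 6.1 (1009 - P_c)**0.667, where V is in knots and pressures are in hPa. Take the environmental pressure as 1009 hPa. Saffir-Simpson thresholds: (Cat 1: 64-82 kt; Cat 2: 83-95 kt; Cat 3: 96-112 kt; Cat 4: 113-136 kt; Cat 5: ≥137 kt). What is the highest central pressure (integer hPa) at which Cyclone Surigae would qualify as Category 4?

Category 4 begins at V = 113 kt.
Required ΔP = (113/6.1)^(1/0.667) = 18.525^1.499 ≈ 79.56 hPa.
P_c ≤ 1009 − 79.56 = 929.44, so the highest integer P_c is 929 hPa.

929 hPa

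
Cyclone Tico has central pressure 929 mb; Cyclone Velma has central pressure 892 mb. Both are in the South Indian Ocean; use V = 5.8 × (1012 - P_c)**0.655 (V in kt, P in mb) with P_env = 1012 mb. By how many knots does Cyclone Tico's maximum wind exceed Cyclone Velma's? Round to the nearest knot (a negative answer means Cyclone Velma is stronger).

-29 kt

Cyclone Tico: ΔP = 83; V ≈ 5.8 × 83^0.655 ≈ 104.82 kt.
Cyclone Velma: ΔP = 120; V ≈ 5.8 × 120^0.655 ≈ 133.44 kt.
Difference ≈ 104.82 − 133.44 = -28.62 → -29 kt.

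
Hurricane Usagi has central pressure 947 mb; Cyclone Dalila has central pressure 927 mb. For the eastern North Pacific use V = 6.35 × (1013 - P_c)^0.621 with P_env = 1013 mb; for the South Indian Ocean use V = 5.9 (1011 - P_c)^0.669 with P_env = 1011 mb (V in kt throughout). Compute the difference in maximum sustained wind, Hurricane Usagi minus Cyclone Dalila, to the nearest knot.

Hurricane Usagi: ΔP = 66; V ≈ 6.35 × 66^0.621 ≈ 85.65 kt.
Cyclone Dalila: ΔP = 84; V ≈ 5.9 × 84^0.669 ≈ 114.34 kt.
Difference ≈ 85.65 − 114.34 = -28.69 → -29 kt.

-29 kt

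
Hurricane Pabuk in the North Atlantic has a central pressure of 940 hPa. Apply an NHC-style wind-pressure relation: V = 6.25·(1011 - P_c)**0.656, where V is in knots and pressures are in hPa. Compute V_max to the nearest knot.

102 kt

ΔP = 1011 − 940 = 71 hPa.
71^0.656 ≈ 16.384.
V ≈ 6.25 × 16.384 ≈ 102.4 kt.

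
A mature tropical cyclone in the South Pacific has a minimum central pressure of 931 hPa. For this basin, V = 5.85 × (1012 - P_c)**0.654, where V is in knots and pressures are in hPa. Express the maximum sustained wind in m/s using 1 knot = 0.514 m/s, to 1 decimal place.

ΔP = 1012 − 931 = 81 hPa.
V ≈ 5.85 × 81^0.654 = 5.85 × 17.707 ≈ 103.587 kt.
103.587 × 0.514 ≈ 53.24 m/s → 53.2 m/s.

53.2 m/s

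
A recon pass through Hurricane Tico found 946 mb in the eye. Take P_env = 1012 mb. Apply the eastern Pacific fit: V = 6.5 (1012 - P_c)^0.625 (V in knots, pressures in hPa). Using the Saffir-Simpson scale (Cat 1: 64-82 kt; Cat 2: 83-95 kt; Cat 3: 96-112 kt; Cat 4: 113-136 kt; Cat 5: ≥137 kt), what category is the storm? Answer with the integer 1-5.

2

ΔP = 1012 − 946 = 66 mb.
V ≈ 6.5 × 66^0.625 = 6.5 × 13.72 ≈ 89 kt.
89 kt falls in the Category 2 band.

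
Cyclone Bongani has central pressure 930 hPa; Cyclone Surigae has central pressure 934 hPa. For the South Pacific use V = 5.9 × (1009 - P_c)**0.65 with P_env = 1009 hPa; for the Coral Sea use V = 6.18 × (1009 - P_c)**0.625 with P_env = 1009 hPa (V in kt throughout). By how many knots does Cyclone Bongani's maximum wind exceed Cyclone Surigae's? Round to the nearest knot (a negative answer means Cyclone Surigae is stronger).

9 kt

Cyclone Bongani: ΔP = 79; V ≈ 5.9 × 79^0.65 ≈ 101.00 kt.
Cyclone Surigae: ΔP = 75; V ≈ 6.18 × 75^0.625 ≈ 91.81 kt.
Difference ≈ 101.00 − 91.81 = 9.19 → 9 kt.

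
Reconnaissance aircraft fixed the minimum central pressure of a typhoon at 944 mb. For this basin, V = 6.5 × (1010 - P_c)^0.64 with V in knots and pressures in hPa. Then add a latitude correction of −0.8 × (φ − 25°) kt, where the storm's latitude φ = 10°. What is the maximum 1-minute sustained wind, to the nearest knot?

107 kt

ΔP = 1010 − 944 = 66 mb.
66^0.64 ≈ 14.605.
V ≈ 6.5 × 14.605 ≈ 94.9 kt.
Latitude correction: −0.8 × (10 − 25) = 12 kt.
Corrected V ≈ 106.9 kt → 107 kt.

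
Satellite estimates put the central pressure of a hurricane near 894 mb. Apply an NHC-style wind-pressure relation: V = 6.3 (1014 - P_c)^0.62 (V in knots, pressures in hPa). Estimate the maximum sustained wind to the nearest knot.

123 kt

ΔP = 1014 − 894 = 120 mb.
120^0.62 ≈ 19.458.
V ≈ 6.3 × 19.458 ≈ 122.6 kt.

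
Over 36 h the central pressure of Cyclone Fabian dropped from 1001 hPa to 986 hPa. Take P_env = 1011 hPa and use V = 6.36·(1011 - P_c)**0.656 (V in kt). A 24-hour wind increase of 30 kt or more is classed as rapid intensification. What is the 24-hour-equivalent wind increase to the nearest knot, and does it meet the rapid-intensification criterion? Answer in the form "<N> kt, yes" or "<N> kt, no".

16 kt, no

V₁: ΔP = 10, V ≈ 6.36 × 10^0.656 ≈ 28.80 kt.
V₂: ΔP = 25, V ≈ 6.36 × 25^0.656 ≈ 52.54 kt.
ΔV over 36 h = 23.74 kt → 24 h equivalent = 23.74 × 24/36 ≈ 15.83 kt.
16 kt < 30 kt ⇒ not rapid intensification.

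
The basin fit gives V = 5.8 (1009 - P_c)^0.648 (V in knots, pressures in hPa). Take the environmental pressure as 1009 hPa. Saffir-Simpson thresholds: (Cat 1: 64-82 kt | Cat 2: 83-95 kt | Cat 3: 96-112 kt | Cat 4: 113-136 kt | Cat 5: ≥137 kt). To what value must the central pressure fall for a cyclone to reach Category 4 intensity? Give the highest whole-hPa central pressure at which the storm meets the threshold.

911 hPa

Category 4 begins at V = 113 kt.
Required ΔP = (113/5.8)^(1/0.648) = 19.483^1.543 ≈ 97.77 hPa.
P_c ≤ 1009 − 97.77 = 911.23, so the highest integer P_c is 911 hPa.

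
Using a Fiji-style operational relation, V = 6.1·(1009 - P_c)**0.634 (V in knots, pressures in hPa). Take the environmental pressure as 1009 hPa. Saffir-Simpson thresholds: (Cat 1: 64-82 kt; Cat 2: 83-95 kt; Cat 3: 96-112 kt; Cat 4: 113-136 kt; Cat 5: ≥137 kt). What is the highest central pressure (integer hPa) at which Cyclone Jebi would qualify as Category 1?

Category 1 begins at V = 64 kt.
Required ΔP = (64/6.1)^(1/0.634) = 10.492^1.577 ≈ 40.75 hPa.
P_c ≤ 1009 − 40.75 = 968.25, so the highest integer P_c is 968 hPa.

968 hPa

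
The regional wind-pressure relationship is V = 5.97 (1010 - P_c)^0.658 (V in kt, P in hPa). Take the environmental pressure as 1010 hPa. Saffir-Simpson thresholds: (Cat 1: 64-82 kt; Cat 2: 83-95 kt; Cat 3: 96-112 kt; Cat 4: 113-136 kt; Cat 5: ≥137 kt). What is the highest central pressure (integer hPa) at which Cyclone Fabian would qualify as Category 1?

Category 1 begins at V = 64 kt.
Required ΔP = (64/5.97)^(1/0.658) = 10.720^1.520 ≈ 36.78 hPa.
P_c ≤ 1010 − 36.78 = 973.22, so the highest integer P_c is 973 hPa.

973 hPa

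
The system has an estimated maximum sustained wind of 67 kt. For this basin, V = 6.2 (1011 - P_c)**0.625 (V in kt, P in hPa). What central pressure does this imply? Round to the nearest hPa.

ΔP = (V / 6.2)^(1/0.625) = (67/6.2)^1.600.
67/6.2 = 10.806; 10.806^1.600 ≈ 45.07 hPa.
P_c = 1011 − 45.07 = 965.93 ≈ 966 hPa.

966 hPa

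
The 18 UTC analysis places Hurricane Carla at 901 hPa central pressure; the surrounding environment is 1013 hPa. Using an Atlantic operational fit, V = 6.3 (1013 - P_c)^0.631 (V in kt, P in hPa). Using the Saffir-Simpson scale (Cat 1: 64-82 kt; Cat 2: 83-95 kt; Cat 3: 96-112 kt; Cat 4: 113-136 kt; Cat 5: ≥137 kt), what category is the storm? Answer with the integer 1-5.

4

ΔP = 1013 − 901 = 112 hPa.
V ≈ 6.3 × 112^0.631 = 6.3 × 19.64 ≈ 124 kt.
124 kt falls in the Category 4 band.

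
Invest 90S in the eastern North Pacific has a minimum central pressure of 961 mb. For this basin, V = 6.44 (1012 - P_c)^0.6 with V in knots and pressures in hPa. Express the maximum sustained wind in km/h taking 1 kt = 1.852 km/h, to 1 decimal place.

126.2 km/h

ΔP = 1012 − 961 = 51 mb.
V ≈ 6.44 × 51^0.6 = 6.44 × 10.581 ≈ 68.144 kt.
68.144 × 1.852 ≈ 126.20 km/h → 126.2 km/h.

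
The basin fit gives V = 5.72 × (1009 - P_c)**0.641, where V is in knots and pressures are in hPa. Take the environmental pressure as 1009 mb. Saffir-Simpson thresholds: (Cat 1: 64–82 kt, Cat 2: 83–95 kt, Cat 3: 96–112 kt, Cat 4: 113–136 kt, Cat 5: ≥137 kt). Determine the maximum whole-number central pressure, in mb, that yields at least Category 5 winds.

867 mb

Category 5 begins at V = 137 kt.
Required ΔP = (137/5.72)^(1/0.641) = 23.951^1.560 ≈ 141.85 mb.
P_c ≤ 1009 − 141.85 = 867.15, so the highest integer P_c is 867 mb.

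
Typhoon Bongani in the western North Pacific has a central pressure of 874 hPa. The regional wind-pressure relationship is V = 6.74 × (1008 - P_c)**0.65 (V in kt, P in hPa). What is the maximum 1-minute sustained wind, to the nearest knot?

163 kt

ΔP = 1008 − 874 = 134 hPa.
134^0.65 ≈ 24.133.
V ≈ 6.74 × 24.133 ≈ 162.7 kt.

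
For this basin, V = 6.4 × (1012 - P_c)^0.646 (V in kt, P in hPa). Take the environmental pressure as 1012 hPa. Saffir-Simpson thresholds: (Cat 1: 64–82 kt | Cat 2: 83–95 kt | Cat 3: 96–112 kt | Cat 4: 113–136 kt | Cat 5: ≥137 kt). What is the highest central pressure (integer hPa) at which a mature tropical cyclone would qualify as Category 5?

897 hPa

Category 5 begins at V = 137 kt.
Required ΔP = (137/6.4)^(1/0.646) = 21.406^1.548 ≈ 114.73 hPa.
P_c ≤ 1012 − 114.73 = 897.27, so the highest integer P_c is 897 hPa.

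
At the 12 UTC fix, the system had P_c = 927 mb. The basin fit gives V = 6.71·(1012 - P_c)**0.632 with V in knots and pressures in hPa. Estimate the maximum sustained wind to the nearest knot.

111 kt

ΔP = 1012 − 927 = 85 mb.
85^0.632 ≈ 16.573.
V ≈ 6.71 × 16.573 ≈ 111.2 kt.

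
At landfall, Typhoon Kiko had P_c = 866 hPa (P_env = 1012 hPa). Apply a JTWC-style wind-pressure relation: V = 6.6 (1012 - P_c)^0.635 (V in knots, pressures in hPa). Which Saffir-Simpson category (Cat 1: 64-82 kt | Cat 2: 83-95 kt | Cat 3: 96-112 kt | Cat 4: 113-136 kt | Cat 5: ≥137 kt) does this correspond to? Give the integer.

5

ΔP = 1012 − 866 = 146 hPa.
V ≈ 6.6 × 146^0.635 = 6.6 × 23.68 ≈ 156 kt.
156 kt falls in the Category 5 band.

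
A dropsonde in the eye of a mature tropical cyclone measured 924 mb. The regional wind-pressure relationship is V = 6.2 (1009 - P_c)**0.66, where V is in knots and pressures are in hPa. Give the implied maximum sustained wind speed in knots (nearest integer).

ΔP = 1009 − 924 = 85 mb.
85^0.66 ≈ 18.768.
V ≈ 6.2 × 18.768 ≈ 116.4 kt.

116 kt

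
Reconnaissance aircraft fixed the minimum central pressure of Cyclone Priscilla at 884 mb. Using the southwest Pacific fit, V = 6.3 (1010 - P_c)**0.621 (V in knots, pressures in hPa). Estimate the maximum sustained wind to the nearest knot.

127 kt

ΔP = 1010 − 884 = 126 mb.
126^0.621 ≈ 20.153.
V ≈ 6.3 × 20.153 ≈ 127.0 kt.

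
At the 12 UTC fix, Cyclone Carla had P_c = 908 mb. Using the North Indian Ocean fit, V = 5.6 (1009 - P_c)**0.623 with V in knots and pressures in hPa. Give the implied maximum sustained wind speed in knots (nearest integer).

99 kt

ΔP = 1009 − 908 = 101 mb.
101^0.623 ≈ 17.729.
V ≈ 5.6 × 17.729 ≈ 99.3 kt.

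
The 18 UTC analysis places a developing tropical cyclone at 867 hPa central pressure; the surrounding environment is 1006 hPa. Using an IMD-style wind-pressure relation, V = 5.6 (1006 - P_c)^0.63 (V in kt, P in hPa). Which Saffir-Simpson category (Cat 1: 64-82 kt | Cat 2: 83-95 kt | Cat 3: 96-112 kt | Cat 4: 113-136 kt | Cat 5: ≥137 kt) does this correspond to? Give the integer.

ΔP = 1006 − 867 = 139 hPa.
V ≈ 5.6 × 139^0.63 = 5.6 × 22.39 ≈ 125 kt.
125 kt falls in the Category 4 band.

4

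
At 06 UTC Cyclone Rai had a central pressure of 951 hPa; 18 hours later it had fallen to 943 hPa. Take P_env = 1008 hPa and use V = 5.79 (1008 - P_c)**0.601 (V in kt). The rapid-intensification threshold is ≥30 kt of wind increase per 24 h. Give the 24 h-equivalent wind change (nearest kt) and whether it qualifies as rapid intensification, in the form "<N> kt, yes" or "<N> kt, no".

V₁: ΔP = 57, V ≈ 5.79 × 57^0.601 ≈ 65.76 kt.
V₂: ΔP = 65, V ≈ 5.79 × 65^0.601 ≈ 71.16 kt.
ΔV over 18 h = 5.40 kt → 24 h equivalent = 5.40 × 24/18 ≈ 7.20 kt.
7 kt < 30 kt ⇒ not rapid intensification.

7 kt, no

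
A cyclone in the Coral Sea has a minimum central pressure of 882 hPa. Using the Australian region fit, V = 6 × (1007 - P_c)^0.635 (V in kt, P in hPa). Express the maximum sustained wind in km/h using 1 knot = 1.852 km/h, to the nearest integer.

238 km/h

ΔP = 1007 − 882 = 125 hPa.
V ≈ 6 × 125^0.635 = 6 × 21.455 ≈ 128.733 kt.
128.733 × 1.852 ≈ 238.41 km/h → 238 km/h.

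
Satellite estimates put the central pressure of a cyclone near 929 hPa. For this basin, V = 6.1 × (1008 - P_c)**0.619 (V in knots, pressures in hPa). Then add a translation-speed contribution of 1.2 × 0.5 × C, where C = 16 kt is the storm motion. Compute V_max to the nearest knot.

101 kt

ΔP = 1008 − 929 = 79 hPa.
79^0.619 ≈ 14.950.
V ≈ 6.1 × 14.950 ≈ 91.2 kt.
Translation term: 1.2 × 0.5 × 16 = 9.6 kt.
Corrected V ≈ 100.8 kt → 101 kt.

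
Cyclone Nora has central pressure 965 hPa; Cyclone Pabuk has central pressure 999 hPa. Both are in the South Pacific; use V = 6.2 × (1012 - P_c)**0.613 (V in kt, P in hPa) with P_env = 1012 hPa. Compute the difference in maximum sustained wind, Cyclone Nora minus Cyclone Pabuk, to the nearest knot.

36 kt

Cyclone Nora: ΔP = 47; V ≈ 6.2 × 47^0.613 ≈ 65.67 kt.
Cyclone Pabuk: ΔP = 13; V ≈ 6.2 × 13^0.613 ≈ 29.87 kt.
Difference ≈ 65.67 − 29.87 = 35.80 → 36 kt.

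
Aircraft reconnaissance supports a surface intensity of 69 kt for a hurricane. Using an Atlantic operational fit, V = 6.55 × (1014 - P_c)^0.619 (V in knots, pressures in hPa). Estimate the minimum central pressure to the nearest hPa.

ΔP = (V / 6.55)^(1/0.619) = (69/6.55)^1.616.
69/6.55 = 10.534; 10.534^1.616 ≈ 44.88 hPa.
P_c = 1014 − 44.88 = 969.12 ≈ 969 hPa.

969 hPa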